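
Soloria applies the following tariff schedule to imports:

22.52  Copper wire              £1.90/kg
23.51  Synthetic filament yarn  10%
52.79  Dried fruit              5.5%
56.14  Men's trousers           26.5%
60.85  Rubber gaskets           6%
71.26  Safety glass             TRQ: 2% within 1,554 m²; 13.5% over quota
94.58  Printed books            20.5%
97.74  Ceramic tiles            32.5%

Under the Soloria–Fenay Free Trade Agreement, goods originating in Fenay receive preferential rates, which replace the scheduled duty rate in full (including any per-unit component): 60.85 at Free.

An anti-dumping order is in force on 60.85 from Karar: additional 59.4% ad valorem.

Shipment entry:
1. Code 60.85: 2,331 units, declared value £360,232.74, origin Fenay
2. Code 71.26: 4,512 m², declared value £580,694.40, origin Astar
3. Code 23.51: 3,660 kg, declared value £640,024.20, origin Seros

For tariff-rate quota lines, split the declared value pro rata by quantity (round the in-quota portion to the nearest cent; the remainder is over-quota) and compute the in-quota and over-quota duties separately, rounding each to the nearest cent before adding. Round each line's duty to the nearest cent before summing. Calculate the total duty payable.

Line 1 (60.85, Fenay, 2,331 units, £360,232.74):
Base rate for 60.85 is 6%.
Origin Fenay qualifies under the Soloria–Fenay agreement and 60.85 is covered: preferential rate Free applies instead.
The additional-duty order on 60.85 targets Karar, not Fenay; it does not apply.
Duty = £360,232.74 × 0% = £0.00.
Line 2 (71.26, Astar, 4,512 m², £580,694.40):
Code 71.26 is under a tariff-rate quota (threshold 1,554 m²). In-quota: 1,554 m² at 2%; over-quota: 2,958 m² at 13.5%.
Pro-rata value split: in-quota = £580,694.40 × 1,554/4,512 = £199,999.80; over-quota = £580,694.40 − £199,999.80 = £380,694.60.
In-quota duty = £199,999.80 × 2% = £4,000.00. Over-quota duty = £380,694.60 × 13.5% = £51,393.77.
Line duty = £4,000.00 + £51,393.77 = £55,393.77.
Line 3 (23.51, Seros, 3,660 kg, £640,024.20):
Base rate for 23.51 is 10%.
Duty = £640,024.20 × 10% = £64,002.42.
Total = £0.00 + £55,393.77 + £64,002.42 = £119,396.19.

£119,396.19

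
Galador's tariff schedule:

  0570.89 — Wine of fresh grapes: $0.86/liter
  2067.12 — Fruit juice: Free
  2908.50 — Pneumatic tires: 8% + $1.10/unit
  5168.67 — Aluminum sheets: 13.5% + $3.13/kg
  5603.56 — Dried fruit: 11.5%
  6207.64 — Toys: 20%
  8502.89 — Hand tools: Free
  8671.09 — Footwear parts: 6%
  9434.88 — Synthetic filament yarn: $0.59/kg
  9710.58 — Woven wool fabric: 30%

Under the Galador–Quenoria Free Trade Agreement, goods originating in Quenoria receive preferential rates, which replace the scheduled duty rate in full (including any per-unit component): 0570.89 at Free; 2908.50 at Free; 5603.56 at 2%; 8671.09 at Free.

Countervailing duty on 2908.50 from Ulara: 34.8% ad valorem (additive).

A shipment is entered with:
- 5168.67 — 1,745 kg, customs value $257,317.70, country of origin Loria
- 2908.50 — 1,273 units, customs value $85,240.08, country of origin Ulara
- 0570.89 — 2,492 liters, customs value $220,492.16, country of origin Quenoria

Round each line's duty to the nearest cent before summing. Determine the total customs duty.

$78,082.79

Line 1 (5168.67, Loria, 1,745 kg, $257,317.70):
Base rate for 5168.67 is 13.5% + $3.13/kg.
Duty = $257,317.70 × 13.5% + 1,745 × $3.13 = $40,199.74.
Line 2 (2908.50, Ulara, 1,273 units, $85,240.08):
Base rate for 2908.50 is 8% + $1.10/unit.
2908.50 has an FTA preferential rate, but origin Ulara is not Quenoria; base rate stands.
Additional duty on 2908.50 from Ulara: +34.8%. Applied ad valorem rate: 8% + 34.8% = 42.8%.
Duty = $85,240.08 × 42.8% + 1,273 × $1.10 = $37,883.05.
Line 3 (0570.89, Quenoria, 2,492 liters, $220,492.16):
Base rate for 0570.89 is $0.86/liter.
Origin Quenoria qualifies under the Galador–Quenoria agreement and 0570.89 is covered: preferential rate Free applies instead.
Duty = $220,492.16 × 0% = $0.00.
Total = $40,199.74 + $37,883.05 + $0.00 = $78,082.79.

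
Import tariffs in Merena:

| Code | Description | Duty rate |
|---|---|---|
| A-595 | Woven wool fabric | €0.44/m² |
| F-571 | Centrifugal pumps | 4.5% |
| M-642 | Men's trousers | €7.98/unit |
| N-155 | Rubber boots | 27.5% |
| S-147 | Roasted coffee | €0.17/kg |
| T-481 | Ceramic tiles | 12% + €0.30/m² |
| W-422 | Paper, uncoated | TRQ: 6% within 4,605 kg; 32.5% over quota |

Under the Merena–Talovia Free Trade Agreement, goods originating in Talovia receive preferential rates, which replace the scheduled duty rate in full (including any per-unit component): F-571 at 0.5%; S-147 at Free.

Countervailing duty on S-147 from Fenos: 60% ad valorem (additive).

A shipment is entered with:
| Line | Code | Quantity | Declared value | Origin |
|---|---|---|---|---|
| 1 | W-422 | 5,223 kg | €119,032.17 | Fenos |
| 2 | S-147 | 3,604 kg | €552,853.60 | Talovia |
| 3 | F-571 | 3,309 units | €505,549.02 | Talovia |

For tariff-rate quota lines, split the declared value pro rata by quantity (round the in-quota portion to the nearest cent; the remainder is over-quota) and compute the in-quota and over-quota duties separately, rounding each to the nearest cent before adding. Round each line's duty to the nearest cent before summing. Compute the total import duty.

€13,402.00

Line 1 (W-422, Fenos, 5,223 kg, €119,032.17):
Code W-422 is under a tariff-rate quota (threshold 4,605 kg). In-quota: 4,605 kg at 6%; over-quota: 618 kg at 32.5%.
Pro-rata value split: in-quota = €119,032.17 × 4,605/5,223 = €104,947.95; over-quota = €119,032.17 − €104,947.95 = €14,084.22.
In-quota duty = €104,947.95 × 6% = €6,296.88. Over-quota duty = €14,084.22 × 32.5% = €4,577.37.
Line duty = €6,296.88 + €4,577.37 = €10,874.25.
Line 2 (S-147, Talovia, 3,604 kg, €552,853.60):
Base rate for S-147 is €0.17/kg.
Origin Talovia qualifies under the Merena–Talovia agreement and S-147 is covered: preferential rate Free applies instead.
The additional-duty order on S-147 targets Fenos, not Talovia; it does not apply.
Duty = €552,853.60 × 0% = €0.00.
Line 3 (F-571, Talovia, 3,309 units, €505,549.02):
Base rate for F-571 is 4.5%.
Origin Talovia qualifies under the Merena–Talovia agreement and F-571 is covered: preferential rate 0.5% applies instead.
Duty = €505,549.02 × 0.5% = €2,527.75.
Total = €10,874.25 + €0.00 + €2,527.75 = €13,402.00.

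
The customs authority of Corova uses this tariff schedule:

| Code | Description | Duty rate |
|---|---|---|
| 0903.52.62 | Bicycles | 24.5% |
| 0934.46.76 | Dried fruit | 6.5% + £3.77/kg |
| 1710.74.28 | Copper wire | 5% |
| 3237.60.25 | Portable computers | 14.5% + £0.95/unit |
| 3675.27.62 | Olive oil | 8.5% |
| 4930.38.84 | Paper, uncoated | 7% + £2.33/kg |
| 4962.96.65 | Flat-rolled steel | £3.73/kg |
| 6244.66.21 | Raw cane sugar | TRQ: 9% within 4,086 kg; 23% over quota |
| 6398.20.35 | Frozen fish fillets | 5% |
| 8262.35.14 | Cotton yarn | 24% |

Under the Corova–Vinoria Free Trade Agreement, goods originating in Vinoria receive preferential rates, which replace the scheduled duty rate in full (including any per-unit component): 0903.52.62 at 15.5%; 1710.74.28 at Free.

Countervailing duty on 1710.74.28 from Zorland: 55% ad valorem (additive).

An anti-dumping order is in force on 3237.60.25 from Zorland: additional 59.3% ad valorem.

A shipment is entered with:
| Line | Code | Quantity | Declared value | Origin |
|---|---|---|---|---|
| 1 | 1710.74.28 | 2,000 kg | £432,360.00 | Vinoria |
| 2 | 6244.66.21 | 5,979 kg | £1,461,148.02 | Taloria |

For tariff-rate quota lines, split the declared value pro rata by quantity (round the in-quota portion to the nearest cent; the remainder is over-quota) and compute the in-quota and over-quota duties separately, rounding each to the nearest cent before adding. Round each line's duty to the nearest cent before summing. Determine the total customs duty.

Line 1 (1710.74.28, Vinoria, 2,000 kg, £432,360.00):
Base rate for 1710.74.28 is 5%.
Origin Vinoria qualifies under the Corova–Vinoria agreement and 1710.74.28 is covered: preferential rate Free applies instead.
The additional-duty order on 1710.74.28 targets Zorland, not Vinoria; it does not apply.
Duty = £432,360.00 × 0% = £0.00.
Line 2 (6244.66.21, Taloria, 5,979 kg, £1,461,148.02):
Code 6244.66.21 is under a tariff-rate quota (threshold 4,086 kg). In-quota: 4,086 kg at 9%; over-quota: 1,893 kg at 23%.
Pro-rata value split: in-quota = £1,461,148.02 × 4,086/5,979 = £998,536.68; over-quota = £1,461,148.02 − £998,536.68 = £462,611.34.
In-quota duty = £998,536.68 × 9% = £89,868.30. Over-quota duty = £462,611.34 × 23% = £106,400.61.
Line duty = £89,868.30 + £106,400.61 = £196,268.91.
Total = £0.00 + £196,268.91 = £196,268.91.

£196,268.91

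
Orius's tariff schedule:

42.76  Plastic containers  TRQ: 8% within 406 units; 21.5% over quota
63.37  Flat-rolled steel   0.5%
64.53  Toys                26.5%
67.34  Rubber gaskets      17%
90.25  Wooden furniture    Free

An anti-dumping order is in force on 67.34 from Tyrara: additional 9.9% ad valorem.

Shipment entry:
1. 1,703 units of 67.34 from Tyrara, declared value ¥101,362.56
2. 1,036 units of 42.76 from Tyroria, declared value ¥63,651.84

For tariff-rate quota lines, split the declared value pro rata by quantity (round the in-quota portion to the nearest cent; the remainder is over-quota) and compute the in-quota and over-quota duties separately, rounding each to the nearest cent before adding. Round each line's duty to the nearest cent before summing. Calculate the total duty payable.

Line 1 (67.34, Tyrara, 1,703 units, ¥101,362.56):
Base rate for 67.34 is 17%.
Additional duty on 67.34 from Tyrara: +9.9%. Applied ad valorem rate: 17% + 9.9% = 26.9%.
Duty = ¥101,362.56 × 26.9% = ¥27,266.53.
Line 2 (42.76, Tyroria, 1,036 units, ¥63,651.84):
Code 42.76 is under a tariff-rate quota (threshold 406 units). In-quota: 406 units at 8%; over-quota: 630 units at 21.5%.
Pro-rata value split: in-quota = ¥63,651.84 × 406/1,036 = ¥24,944.64; over-quota = ¥63,651.84 − ¥24,944.64 = ¥38,707.20.
In-quota duty = ¥24,944.64 × 8% = ¥1,995.57. Over-quota duty = ¥38,707.20 × 21.5% = ¥8,322.05.
Line duty = ¥1,995.57 + ¥8,322.05 = ¥10,317.62.
Total = ¥27,266.53 + ¥10,317.62 = ¥37,584.15.

¥37,584.15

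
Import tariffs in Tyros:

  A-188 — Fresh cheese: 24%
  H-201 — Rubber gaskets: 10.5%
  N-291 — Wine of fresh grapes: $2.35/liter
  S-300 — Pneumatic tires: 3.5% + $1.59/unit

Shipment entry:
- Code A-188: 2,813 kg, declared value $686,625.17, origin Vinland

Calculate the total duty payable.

Line 1 (A-188, Vinland, 2,813 kg, $686,625.17):
Base rate for A-188 is 24%.
Duty = $686,625.17 × 24% = $164,790.04.

$164,790.04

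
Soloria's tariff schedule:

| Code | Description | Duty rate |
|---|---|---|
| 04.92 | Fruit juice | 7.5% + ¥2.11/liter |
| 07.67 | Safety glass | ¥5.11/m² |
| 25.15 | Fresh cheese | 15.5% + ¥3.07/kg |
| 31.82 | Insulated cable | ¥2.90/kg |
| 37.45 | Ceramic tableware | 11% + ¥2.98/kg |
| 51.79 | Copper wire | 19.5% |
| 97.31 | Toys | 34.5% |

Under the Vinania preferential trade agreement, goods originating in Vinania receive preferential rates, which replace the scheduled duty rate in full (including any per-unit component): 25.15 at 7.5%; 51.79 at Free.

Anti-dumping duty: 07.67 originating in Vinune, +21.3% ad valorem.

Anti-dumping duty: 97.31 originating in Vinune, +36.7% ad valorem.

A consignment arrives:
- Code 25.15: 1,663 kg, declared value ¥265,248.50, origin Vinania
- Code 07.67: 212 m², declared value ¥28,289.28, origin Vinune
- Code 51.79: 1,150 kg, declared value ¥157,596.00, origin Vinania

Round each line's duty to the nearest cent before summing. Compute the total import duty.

Line 1 (25.15, Vinania, 1,663 kg, ¥265,248.50):
Base rate for 25.15 is 15.5% + ¥3.07/kg.
Origin Vinania qualifies under the Soloria–Vinania agreement and 25.15 is covered: preferential rate 7.5% applies instead.
Duty = ¥265,248.50 × 7.5% = ¥19,893.64.
Line 2 (07.67, Vinune, 212 m², ¥28,289.28):
Base rate for 07.67 is ¥5.11/m².
Additional duty on 07.67 from Vinune: +21.3% ad valorem. Applied ad valorem rate = 21.3%.
Duty = ¥28,289.28 × 21.3% + 212 × ¥5.11 = ¥7,108.94.
Line 3 (51.79, Vinania, 1,150 kg, ¥157,596.00):
Base rate for 51.79 is 19.5%.
Origin Vinania qualifies under the Soloria–Vinania agreement and 51.79 is covered: preferential rate Free applies instead.
Duty = ¥157,596.00 × 0% = ¥0.00.
Total = ¥19,893.64 + ¥7,108.94 + ¥0.00 = ¥27,002.58.

¥27,002.58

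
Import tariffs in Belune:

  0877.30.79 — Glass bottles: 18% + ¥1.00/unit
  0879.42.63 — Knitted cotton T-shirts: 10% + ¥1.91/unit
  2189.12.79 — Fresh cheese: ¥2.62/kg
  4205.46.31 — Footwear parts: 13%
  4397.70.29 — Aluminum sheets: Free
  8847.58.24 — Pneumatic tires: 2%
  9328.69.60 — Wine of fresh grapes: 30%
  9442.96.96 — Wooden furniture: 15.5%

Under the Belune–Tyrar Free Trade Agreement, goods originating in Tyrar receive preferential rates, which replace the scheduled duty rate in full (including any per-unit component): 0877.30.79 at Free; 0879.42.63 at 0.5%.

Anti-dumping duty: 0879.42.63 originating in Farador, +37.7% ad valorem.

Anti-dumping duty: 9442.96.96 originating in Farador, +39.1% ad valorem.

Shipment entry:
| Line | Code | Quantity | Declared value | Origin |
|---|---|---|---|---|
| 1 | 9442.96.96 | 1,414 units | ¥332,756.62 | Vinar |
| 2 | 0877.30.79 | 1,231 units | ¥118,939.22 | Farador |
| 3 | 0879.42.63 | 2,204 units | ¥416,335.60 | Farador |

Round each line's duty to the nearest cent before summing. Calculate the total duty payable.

¥277,019.06

Line 1 (9442.96.96, Vinar, 1,414 units, ¥332,756.62):
Base rate for 9442.96.96 is 15.5%.
The additional-duty order on 9442.96.96 targets Farador, not Vinar; it does not apply.
Duty = ¥332,756.62 × 15.5% = ¥51,577.28.
Line 2 (0877.30.79, Farador, 1,231 units, ¥118,939.22):
Base rate for 0877.30.79 is 18% + ¥1.00/unit.
0877.30.79 has an FTA preferential rate, but origin Farador is not Tyrar; base rate stands.
Duty = ¥118,939.22 × 18% + 1,231 × ¥1.00 = ¥22,640.06.
Line 3 (0879.42.63, Farador, 2,204 units, ¥416,335.60):
Base rate for 0879.42.63 is 10% + ¥1.91/unit.
0879.42.63 has an FTA preferential rate, but origin Farador is not Tyrar; base rate stands.
Additional duty on 0879.42.63 from Farador: +37.7%. Applied ad valorem rate: 10% + 37.7% = 47.7%.
Duty = ¥416,335.60 × 47.7% + 2,204 × ¥1.91 = ¥202,801.72.
Total = ¥51,577.28 + ¥22,640.06 + ¥202,801.72 = ¥277,019.06.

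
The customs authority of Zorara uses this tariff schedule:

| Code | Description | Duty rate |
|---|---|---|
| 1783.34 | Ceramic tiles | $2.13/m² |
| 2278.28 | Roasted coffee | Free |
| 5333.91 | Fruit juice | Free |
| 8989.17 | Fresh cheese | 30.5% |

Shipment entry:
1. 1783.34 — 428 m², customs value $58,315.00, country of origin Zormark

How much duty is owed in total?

$911.64

Line 1 (1783.34, Zormark, 428 m², $58,315.00):
Base rate for 1783.34 is $2.13/m².
Duty = 428 × $2.13 = $911.64.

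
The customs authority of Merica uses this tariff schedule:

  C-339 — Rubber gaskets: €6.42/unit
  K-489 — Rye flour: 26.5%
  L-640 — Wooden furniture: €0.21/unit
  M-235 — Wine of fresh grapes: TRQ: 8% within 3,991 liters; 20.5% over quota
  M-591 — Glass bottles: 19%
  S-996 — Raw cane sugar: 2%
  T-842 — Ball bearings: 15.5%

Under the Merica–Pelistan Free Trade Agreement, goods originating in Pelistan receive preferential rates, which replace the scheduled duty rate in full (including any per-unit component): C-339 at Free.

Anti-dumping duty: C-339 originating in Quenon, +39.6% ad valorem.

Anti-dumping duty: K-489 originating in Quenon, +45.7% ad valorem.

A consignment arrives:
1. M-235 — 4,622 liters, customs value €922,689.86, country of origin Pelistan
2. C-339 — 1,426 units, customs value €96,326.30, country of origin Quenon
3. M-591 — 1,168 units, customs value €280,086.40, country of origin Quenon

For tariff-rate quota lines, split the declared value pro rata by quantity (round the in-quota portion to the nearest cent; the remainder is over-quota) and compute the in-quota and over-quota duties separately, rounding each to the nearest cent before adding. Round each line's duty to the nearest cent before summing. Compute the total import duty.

€190,077.56

Line 1 (M-235, Pelistan, 4,622 liters, €922,689.86):
Code M-235 is under a tariff-rate quota (threshold 3,991 liters). In-quota: 3,991 liters at 8%; over-quota: 631 liters at 20.5%.
Pro-rata value split: in-quota = €922,689.86 × 3,991/4,622 = €796,723.33; over-quota = €922,689.86 − €796,723.33 = €125,966.53.
In-quota duty = €796,723.33 × 8% = €63,737.87. Over-quota duty = €125,966.53 × 20.5% = €25,823.14.
Line duty = €63,737.87 + €25,823.14 = €89,561.01.
Line 2 (C-339, Quenon, 1,426 units, €96,326.30):
Base rate for C-339 is €6.42/unit.
C-339 has an FTA preferential rate, but origin Quenon is not Pelistan; base rate stands.
Additional duty on C-339 from Quenon: +39.6% ad valorem. Applied ad valorem rate = 39.6%.
Duty = €96,326.30 × 39.6% + 1,426 × €6.42 = €47,300.13.
Line 3 (M-591, Quenon, 1,168 units, €280,086.40):
Base rate for M-591 is 19%.
Duty = €280,086.40 × 19% = €53,216.42.
Total = €89,561.01 + €47,300.13 + €53,216.42 = €190,077.56.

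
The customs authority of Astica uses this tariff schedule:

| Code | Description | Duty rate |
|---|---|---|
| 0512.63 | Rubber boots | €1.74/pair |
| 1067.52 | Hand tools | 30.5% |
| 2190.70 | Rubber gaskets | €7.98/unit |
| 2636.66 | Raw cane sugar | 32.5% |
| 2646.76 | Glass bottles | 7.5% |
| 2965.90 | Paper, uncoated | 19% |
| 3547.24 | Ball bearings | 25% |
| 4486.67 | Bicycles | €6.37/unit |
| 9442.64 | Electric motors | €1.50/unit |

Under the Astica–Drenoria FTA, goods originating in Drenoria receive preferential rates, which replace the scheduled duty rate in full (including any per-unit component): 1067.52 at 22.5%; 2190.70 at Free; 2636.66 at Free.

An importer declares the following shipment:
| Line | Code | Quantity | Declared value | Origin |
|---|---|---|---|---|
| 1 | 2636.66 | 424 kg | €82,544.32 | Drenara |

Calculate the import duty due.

€26,826.90

Line 1 (2636.66, Drenara, 424 kg, €82,544.32):
Base rate for 2636.66 is 32.5%.
2636.66 has an FTA preferential rate, but origin Drenara is not Drenoria; base rate stands.
Duty = €82,544.32 × 32.5% = €26,826.90.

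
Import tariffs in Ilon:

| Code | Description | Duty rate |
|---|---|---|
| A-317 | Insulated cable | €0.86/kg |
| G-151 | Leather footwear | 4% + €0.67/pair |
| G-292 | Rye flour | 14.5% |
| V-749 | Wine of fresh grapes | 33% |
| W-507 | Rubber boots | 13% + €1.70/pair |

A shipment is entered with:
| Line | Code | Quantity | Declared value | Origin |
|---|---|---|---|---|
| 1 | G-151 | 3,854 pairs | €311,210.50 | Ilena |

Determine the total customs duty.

Line 1 (G-151, Ilena, 3,854 pairs, €311,210.50):
Base rate for G-151 is 4% + €0.67/pair.
Duty = €311,210.50 × 4% + 3,854 × €0.67 = €15,030.60.

€15,030.60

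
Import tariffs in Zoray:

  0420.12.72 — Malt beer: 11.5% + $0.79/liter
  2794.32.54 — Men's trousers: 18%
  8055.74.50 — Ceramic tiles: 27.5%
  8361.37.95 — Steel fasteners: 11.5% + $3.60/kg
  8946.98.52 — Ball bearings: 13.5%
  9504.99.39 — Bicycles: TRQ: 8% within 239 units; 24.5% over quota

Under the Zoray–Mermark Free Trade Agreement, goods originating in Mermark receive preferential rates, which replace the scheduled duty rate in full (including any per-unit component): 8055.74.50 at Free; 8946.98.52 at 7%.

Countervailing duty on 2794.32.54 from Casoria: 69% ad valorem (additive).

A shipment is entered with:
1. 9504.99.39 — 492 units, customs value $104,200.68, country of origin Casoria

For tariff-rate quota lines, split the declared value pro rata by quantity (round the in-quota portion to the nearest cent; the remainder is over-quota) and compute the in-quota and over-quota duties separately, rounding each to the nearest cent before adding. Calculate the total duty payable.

Line 1 (9504.99.39, Casoria, 492 units, $104,200.68):
Code 9504.99.39 is under a tariff-rate quota (threshold 239 units). In-quota: 239 units at 8%; over-quota: 253 units at 24.5%.
Pro-rata value split: in-quota = $104,200.68 × 239/492 = $50,617.81; over-quota = $104,200.68 − $50,617.81 = $53,582.87.
In-quota duty = $50,617.81 × 8% = $4,049.42. Over-quota duty = $53,582.87 × 24.5% = $13,127.80.
Line duty = $4,049.42 + $13,127.80 = $17,177.22.

$17,177.22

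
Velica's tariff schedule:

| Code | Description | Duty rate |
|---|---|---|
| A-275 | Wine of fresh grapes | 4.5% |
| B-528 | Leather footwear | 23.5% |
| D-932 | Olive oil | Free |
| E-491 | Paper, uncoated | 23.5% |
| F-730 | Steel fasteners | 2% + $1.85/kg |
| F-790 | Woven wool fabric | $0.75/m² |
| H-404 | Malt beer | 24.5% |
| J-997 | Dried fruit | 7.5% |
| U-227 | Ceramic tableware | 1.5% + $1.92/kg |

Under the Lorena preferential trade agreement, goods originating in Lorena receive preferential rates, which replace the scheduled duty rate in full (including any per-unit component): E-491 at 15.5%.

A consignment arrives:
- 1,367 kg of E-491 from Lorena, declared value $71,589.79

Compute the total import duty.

Line 1 (E-491, Lorena, 1,367 kg, $71,589.79):
Base rate for E-491 is 23.5%.
Origin Lorena qualifies under the Velica–Lorena agreement and E-491 is covered: preferential rate 15.5% applies instead.
Duty = $71,589.79 × 15.5% = $11,096.42.

$11,096.42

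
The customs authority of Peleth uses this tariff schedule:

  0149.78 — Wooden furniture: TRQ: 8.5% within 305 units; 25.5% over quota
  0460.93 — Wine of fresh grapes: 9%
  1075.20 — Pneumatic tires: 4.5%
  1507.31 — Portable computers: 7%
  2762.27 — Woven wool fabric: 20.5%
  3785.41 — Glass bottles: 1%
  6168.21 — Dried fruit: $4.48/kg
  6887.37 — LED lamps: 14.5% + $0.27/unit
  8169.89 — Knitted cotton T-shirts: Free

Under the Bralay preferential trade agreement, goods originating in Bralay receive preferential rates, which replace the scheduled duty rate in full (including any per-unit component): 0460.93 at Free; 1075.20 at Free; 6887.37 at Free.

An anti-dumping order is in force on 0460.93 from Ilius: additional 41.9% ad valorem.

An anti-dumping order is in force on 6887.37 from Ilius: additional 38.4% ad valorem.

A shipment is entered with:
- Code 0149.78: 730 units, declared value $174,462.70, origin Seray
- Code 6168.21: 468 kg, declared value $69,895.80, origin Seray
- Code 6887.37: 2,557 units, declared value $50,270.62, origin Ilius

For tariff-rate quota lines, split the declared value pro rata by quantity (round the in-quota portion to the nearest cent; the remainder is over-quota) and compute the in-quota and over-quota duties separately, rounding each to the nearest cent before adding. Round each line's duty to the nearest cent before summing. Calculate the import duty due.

Line 1 (0149.78, Seray, 730 units, $174,462.70):
Code 0149.78 is under a tariff-rate quota (threshold 305 units). In-quota: 305 units at 8.5%; over-quota: 425 units at 25.5%.
Pro-rata value split: in-quota = $174,462.70 × 305/730 = $72,891.95; over-quota = $174,462.70 − $72,891.95 = $101,570.75.
In-quota duty = $72,891.95 × 8.5% = $6,195.82. Over-quota duty = $101,570.75 × 25.5% = $25,900.54.
Line duty = $6,195.82 + $25,900.54 = $32,096.36.
Line 2 (6168.21, Seray, 468 kg, $69,895.80):
Base rate for 6168.21 is $4.48/kg.
Duty = 468 × $4.48 = $2,096.64.
Line 3 (6887.37, Ilius, 2,557 units, $50,270.62):
Base rate for 6887.37 is 14.5% + $0.27/unit.
6887.37 has an FTA preferential rate, but origin Ilius is not Bralay; base rate stands.
Additional duty on 6887.37 from Ilius: +38.4%. Applied ad valorem rate: 14.5% + 38.4% = 52.9%.
Duty = $50,270.62 × 52.9% + 2,557 × $0.27 = $27,283.55.
Total = $32,096.36 + $2,096.64 + $27,283.55 = $61,476.55.

$61,476.55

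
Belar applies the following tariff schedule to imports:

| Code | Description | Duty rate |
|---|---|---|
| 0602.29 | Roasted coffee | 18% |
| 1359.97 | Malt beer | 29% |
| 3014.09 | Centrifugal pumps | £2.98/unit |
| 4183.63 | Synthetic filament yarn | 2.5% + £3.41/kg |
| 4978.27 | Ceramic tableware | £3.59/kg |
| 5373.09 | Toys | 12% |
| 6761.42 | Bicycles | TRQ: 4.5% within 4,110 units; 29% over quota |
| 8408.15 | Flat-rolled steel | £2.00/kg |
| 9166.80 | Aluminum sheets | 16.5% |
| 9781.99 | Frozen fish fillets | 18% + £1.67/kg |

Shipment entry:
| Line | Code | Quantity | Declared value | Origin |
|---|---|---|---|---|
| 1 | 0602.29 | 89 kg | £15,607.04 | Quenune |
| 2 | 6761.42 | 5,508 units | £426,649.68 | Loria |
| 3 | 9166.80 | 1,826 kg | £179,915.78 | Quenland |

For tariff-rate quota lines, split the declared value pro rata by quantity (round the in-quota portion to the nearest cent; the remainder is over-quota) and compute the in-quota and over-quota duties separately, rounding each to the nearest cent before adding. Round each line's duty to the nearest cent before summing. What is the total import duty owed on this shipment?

£78,225.43

Line 1 (0602.29, Quenune, 89 kg, £15,607.04):
Base rate for 0602.29 is 18%.
Duty = £15,607.04 × 18% = £2,809.27.
Line 2 (6761.42, Loria, 5,508 units, £426,649.68):
Code 6761.42 is under a tariff-rate quota (threshold 4,110 units). In-quota: 4,110 units at 4.5%; over-quota: 1,398 units at 29%.
Pro-rata value split: in-quota = £426,649.68 × 4,110/5,508 = £318,360.60; over-quota = £426,649.68 − £318,360.60 = £108,289.08.
In-quota duty = £318,360.60 × 4.5% = £14,326.23. Over-quota duty = £108,289.08 × 29% = £31,403.83.
Line duty = £14,326.23 + £31,403.83 = £45,730.06.
Line 3 (9166.80, Quenland, 1,826 kg, £179,915.78):
Base rate for 9166.80 is 16.5%.
Duty = £179,915.78 × 16.5% = £29,686.10.
Total = £2,809.27 + £45,730.06 + £29,686.10 = £78,225.43.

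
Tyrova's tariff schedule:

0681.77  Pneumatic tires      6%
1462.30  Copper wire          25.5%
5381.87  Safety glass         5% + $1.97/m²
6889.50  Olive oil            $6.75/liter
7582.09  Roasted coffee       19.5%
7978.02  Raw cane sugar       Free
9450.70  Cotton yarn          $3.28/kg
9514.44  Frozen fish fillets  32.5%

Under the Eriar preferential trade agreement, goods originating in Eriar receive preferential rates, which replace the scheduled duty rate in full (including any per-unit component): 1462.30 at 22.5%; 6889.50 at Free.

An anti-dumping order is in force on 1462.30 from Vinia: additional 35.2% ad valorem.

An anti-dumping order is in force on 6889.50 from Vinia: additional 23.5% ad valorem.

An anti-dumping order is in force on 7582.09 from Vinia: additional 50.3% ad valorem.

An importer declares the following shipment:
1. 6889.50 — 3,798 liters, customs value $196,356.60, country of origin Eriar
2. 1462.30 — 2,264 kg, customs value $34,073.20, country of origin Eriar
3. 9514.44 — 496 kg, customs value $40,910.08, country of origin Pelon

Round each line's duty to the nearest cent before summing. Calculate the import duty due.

$20,962.25

Line 1 (6889.50, Eriar, 3,798 liters, $196,356.60):
Base rate for 6889.50 is $6.75/liter.
Origin Eriar qualifies under the Tyrova–Eriar agreement and 6889.50 is covered: preferential rate Free applies instead.
The additional-duty order on 6889.50 targets Vinia, not Eriar; it does not apply.
Duty = $196,356.60 × 0% = $0.00.
Line 2 (1462.30, Eriar, 2,264 kg, $34,073.20):
Base rate for 1462.30 is 25.5%.
Origin Eriar qualifies under the Tyrova–Eriar agreement and 1462.30 is covered: preferential rate 22.5% applies instead.
The additional-duty order on 1462.30 targets Vinia, not Eriar; it does not apply.
Duty = $34,073.20 × 22.5% = $7,666.47.
Line 3 (9514.44, Pelon, 496 kg, $40,910.08):
Base rate for 9514.44 is 32.5%.
Duty = $40,910.08 × 32.5% = $13,295.78.
Total = $0.00 + $7,666.47 + $13,295.78 = $20,962.25.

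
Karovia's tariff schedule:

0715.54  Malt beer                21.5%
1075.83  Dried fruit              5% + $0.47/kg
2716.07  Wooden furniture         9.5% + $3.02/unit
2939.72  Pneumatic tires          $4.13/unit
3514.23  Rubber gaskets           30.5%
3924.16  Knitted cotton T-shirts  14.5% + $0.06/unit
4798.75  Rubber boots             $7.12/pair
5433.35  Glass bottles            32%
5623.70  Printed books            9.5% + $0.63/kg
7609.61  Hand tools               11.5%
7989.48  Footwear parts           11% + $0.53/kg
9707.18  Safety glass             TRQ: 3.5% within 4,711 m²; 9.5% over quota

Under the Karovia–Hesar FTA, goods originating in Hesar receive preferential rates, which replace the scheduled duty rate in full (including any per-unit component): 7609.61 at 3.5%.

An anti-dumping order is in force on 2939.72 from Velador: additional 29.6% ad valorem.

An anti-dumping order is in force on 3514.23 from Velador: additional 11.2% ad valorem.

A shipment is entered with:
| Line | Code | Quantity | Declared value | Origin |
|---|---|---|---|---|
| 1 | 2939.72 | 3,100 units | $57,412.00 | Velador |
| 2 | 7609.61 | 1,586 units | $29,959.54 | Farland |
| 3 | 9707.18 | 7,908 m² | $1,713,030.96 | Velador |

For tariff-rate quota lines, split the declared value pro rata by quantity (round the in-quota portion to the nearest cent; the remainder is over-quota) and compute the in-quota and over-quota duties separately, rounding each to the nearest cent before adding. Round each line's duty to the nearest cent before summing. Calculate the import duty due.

$134,750.43

Line 1 (2939.72, Velador, 3,100 units, $57,412.00):
Base rate for 2939.72 is $4.13/unit.
Additional duty on 2939.72 from Velador: +29.6% ad valorem. Applied ad valorem rate = 29.6%.
Duty = $57,412.00 × 29.6% + 3,100 × $4.13 = $29,796.95.
Line 2 (7609.61, Farland, 1,586 units, $29,959.54):
Base rate for 7609.61 is 11.5%.
7609.61 has an FTA preferential rate, but origin Farland is not Hesar; base rate stands.
Duty = $29,959.54 × 11.5% = $3,445.35.
Line 3 (9707.18, Velador, 7,908 m², $1,713,030.96):
Code 9707.18 is under a tariff-rate quota (threshold 4,711 m²). In-quota: 4,711 m² at 3.5%; over-quota: 3,197 m² at 9.5%.
Pro-rata value split: in-quota = $1,713,030.96 × 4,711/7,908 = $1,020,496.82; over-quota = $1,713,030.96 − $1,020,496.82 = $692,534.14.
In-quota duty = $1,020,496.82 × 3.5% = $35,717.39. Over-quota duty = $692,534.14 × 9.5% = $65,790.74.
Line duty = $35,717.39 + $65,790.74 = $101,508.13.
Total = $29,796.95 + $3,445.35 + $101,508.13 = $134,750.43.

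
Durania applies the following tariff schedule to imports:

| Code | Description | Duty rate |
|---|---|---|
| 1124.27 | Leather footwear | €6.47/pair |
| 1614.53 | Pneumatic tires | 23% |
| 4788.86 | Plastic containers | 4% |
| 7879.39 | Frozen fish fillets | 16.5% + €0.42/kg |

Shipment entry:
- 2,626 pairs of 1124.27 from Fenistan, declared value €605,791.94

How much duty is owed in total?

€16,990.22

Line 1 (1124.27, Fenistan, 2,626 pairs, €605,791.94):
Base rate for 1124.27 is €6.47/pair.
Duty = 2,626 × €6.47 = €16,990.22.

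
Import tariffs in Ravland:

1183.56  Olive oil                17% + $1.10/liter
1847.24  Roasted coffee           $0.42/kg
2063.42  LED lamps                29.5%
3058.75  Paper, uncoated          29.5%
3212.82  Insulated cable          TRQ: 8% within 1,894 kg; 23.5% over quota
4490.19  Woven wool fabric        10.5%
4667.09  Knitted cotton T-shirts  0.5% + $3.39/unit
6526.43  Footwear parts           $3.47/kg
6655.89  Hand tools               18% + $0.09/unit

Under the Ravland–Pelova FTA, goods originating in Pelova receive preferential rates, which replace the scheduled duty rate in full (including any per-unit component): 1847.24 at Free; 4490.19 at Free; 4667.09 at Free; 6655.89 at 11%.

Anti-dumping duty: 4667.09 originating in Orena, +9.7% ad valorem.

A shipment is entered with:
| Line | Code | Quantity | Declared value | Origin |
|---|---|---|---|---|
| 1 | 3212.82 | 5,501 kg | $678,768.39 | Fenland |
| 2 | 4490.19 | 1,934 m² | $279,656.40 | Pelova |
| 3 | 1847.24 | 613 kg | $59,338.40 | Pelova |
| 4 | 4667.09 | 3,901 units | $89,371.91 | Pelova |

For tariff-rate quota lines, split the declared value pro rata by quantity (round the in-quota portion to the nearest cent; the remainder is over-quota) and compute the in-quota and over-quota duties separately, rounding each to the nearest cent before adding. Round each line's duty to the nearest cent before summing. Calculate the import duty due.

Line 1 (3212.82, Fenland, 5,501 kg, $678,768.39):
Code 3212.82 is under a tariff-rate quota (threshold 1,894 kg). In-quota: 1,894 kg at 8%; over-quota: 3,607 kg at 23.5%.
Pro-rata value split: in-quota = $678,768.39 × 1,894/5,501 = $233,700.66; over-quota = $678,768.39 − $233,700.66 = $445,067.73.
In-quota duty = $233,700.66 × 8% = $18,696.05. Over-quota duty = $445,067.73 × 23.5% = $104,590.92.
Line duty = $18,696.05 + $104,590.92 = $123,286.97.
Line 2 (4490.19, Pelova, 1,934 m², $279,656.40):
Base rate for 4490.19 is 10.5%.
Origin Pelova qualifies under the Ravland–Pelova agreement and 4490.19 is covered: preferential rate Free applies instead.
Duty = $279,656.40 × 0% = $0.00.
Line 3 (1847.24, Pelova, 613 kg, $59,338.40):
Base rate for 1847.24 is $0.42/kg.
Origin Pelova qualifies under the Ravland–Pelova agreement and 1847.24 is covered: preferential rate Free applies instead.
Duty = $59,338.40 × 0% = $0.00.
Line 4 (4667.09, Pelova, 3,901 units, $89,371.91):
Base rate for 4667.09 is 0.5% + $3.39/unit.
Origin Pelova qualifies under the Ravland–Pelova agreement and 4667.09 is covered: preferential rate Free applies instead.
The additional-duty order on 4667.09 targets Orena, not Pelova; it does not apply.
Duty = $89,371.91 × 0% = $0.00.
Total = $123,286.97 + $0.00 + $0.00 + $0.00 = $123,286.97.

$123,286.97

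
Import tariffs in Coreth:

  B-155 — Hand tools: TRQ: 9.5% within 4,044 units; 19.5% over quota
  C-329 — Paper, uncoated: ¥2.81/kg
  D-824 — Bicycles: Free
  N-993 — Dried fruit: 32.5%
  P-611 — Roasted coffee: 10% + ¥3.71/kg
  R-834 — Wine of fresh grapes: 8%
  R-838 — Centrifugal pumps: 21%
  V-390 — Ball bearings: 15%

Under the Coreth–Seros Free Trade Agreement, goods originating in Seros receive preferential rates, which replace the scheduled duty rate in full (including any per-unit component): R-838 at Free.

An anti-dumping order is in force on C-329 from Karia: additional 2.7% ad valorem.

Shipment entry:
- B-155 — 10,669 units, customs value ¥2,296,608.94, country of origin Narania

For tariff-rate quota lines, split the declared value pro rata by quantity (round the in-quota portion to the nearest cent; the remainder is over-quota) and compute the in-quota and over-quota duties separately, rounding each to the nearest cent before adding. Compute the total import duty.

¥360,787.60

Line 1 (B-155, Narania, 10,669 units, ¥2,296,608.94):
Code B-155 is under a tariff-rate quota (threshold 4,044 units). In-quota: 4,044 units at 9.5%; over-quota: 6,625 units at 19.5%.
Pro-rata value split: in-quota = ¥2,296,608.94 × 4,044/10,669 = ¥870,511.44; over-quota = ¥2,296,608.94 − ¥870,511.44 = ¥1,426,097.50.
In-quota duty = ¥870,511.44 × 9.5% = ¥82,698.59. Over-quota duty = ¥1,426,097.50 × 19.5% = ¥278,089.01.
Line duty = ¥82,698.59 + ¥278,089.01 = ¥360,787.60.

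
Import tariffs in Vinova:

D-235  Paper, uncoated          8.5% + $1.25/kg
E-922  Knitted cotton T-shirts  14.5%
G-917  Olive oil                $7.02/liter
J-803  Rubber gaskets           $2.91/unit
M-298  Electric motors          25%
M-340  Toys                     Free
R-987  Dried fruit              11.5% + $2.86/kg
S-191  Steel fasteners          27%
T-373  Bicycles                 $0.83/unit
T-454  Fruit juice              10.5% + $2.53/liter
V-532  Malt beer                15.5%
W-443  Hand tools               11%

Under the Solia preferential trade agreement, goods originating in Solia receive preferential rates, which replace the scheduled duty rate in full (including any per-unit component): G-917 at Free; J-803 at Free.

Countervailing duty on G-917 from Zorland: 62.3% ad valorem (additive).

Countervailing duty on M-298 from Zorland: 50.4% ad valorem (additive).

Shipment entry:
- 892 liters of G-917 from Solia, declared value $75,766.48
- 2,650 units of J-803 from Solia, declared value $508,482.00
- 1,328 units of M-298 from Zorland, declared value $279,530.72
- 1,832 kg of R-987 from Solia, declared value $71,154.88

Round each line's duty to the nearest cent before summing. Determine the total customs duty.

$224,188.49

Line 1 (G-917, Solia, 892 liters, $75,766.48):
Base rate for G-917 is $7.02/liter.
Origin Solia qualifies under the Vinova–Solia agreement and G-917 is covered: preferential rate Free applies instead.
The additional-duty order on G-917 targets Zorland, not Solia; it does not apply.
Duty = $75,766.48 × 0% = $0.00.
Line 2 (J-803, Solia, 2,650 units, $508,482.00):
Base rate for J-803 is $2.91/unit.
Origin Solia qualifies under the Vinova–Solia agreement and J-803 is covered: preferential rate Free applies instead.
Duty = $508,482.00 × 0% = $0.00.
Line 3 (M-298, Zorland, 1,328 units, $279,530.72):
Base rate for M-298 is 25%.
Additional duty on M-298 from Zorland: +50.4%. Applied ad valorem rate: 25% + 50.4% = 75.4%.
Duty = $279,530.72 × 75.4% = $210,766.16.
Line 4 (R-987, Solia, 1,832 kg, $71,154.88):
Base rate for R-987 is 11.5% + $2.86/kg.
Origin Solia is the FTA partner but R-987 is not on the preference list; base rate stands.
Duty = $71,154.88 × 11.5% + 1,832 × $2.86 = $13,422.33.
Total = $0.00 + $0.00 + $210,766.16 + $13,422.33 = $224,188.49.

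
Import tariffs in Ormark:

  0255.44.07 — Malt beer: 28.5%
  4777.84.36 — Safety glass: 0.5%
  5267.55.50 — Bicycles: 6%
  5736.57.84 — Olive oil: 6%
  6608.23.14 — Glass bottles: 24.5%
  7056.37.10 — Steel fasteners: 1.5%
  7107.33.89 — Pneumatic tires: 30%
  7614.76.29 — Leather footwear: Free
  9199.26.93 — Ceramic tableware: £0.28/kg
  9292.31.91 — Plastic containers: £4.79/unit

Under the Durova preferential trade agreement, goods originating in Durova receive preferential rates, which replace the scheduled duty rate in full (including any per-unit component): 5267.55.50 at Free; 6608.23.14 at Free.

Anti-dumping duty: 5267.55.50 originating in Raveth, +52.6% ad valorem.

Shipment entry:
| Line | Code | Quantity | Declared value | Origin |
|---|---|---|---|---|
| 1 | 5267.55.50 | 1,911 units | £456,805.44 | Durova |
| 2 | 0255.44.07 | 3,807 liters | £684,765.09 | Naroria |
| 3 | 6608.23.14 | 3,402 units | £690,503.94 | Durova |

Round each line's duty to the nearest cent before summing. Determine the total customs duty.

£195,158.05

Line 1 (5267.55.50, Durova, 1,911 units, £456,805.44):
Base rate for 5267.55.50 is 6%.
Origin Durova qualifies under the Ormark–Durova agreement and 5267.55.50 is covered: preferential rate Free applies instead.
The additional-duty order on 5267.55.50 targets Raveth, not Durova; it does not apply.
Duty = £456,805.44 × 0% = £0.00.
Line 2 (0255.44.07, Naroria, 3,807 liters, £684,765.09):
Base rate for 0255.44.07 is 28.5%.
Duty = £684,765.09 × 28.5% = £195,158.05.
Line 3 (6608.23.14, Durova, 3,402 units, £690,503.94):
Base rate for 6608.23.14 is 24.5%.
Origin Durova qualifies under the Ormark–Durova agreement and 6608.23.14 is covered: preferential rate Free applies instead.
Duty = £690,503.94 × 0% = £0.00.
Total = £0.00 + £195,158.05 + £0.00 = £195,158.05.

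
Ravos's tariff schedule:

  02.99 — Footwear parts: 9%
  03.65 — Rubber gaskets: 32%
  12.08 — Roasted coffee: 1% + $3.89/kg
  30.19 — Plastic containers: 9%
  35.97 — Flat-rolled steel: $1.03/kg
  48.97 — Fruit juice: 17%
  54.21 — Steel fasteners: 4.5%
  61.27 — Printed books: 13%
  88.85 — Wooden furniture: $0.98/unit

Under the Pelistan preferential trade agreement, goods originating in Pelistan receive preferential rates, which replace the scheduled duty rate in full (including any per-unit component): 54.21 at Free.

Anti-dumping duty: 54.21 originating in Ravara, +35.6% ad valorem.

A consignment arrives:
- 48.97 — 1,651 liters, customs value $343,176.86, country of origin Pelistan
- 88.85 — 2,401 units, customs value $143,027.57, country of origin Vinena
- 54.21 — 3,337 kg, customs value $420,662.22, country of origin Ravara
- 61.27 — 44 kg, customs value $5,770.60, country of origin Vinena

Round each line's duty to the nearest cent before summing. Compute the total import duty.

Line 1 (48.97, Pelistan, 1,651 liters, $343,176.86):
Base rate for 48.97 is 17%.
Origin Pelistan is the FTA partner but 48.97 is not on the preference list; base rate stands.
Duty = $343,176.86 × 17% = $58,340.07.
Line 2 (88.85, Vinena, 2,401 units, $143,027.57):
Base rate for 88.85 is $0.98/unit.
Duty = 2,401 × $0.98 = $2,352.98.
Line 3 (54.21, Ravara, 3,337 kg, $420,662.22):
Base rate for 54.21 is 4.5%.
54.21 has an FTA preferential rate, but origin Ravara is not Pelistan; base rate stands.
Additional duty on 54.21 from Ravara: +35.6%. Applied ad valorem rate: 4.5% + 35.6% = 40.1%.
Duty = $420,662.22 × 40.1% = $168,685.55.
Line 4 (61.27, Vinena, 44 kg, $5,770.60):
Base rate for 61.27 is 13%.
Duty = $5,770.60 × 13% = $750.18.
Total = $58,340.07 + $2,352.98 + $168,685.55 + $750.18 = $230,128.78.

$230,128.78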